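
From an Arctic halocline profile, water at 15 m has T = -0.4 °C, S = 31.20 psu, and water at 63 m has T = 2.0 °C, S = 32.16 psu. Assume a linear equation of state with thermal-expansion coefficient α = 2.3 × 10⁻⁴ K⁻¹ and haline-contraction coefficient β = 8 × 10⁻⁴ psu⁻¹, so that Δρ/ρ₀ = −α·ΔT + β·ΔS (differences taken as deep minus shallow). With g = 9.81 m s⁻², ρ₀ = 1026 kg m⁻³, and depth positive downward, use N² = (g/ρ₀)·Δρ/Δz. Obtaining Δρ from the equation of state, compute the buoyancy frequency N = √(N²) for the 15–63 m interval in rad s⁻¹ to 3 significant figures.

ΔT = +2.4 K, ΔS = +0.96 psu (deep − shallow).
Δρ/ρ₀ = −αΔT + βΔS = -5.52 × 10⁻⁴ + 7.68 × 10⁻⁴ = 2.16 × 10⁻⁴, so Δρ ≈ 0.2216 kg m⁻³.
N² = (g/ρ₀)·Δρ/Δz = g·(Δρ/ρ₀)/Δz = 9.81 × 2.16 × 10⁻⁴ / 48 = 4.4145 × 10⁻⁵ s⁻².
N = √(4.4145 × 10⁻⁵) = 6.6442 × 10⁻³ rad s⁻¹ ≈ 6.64 × 10⁻³ rad s⁻¹.

6.64 × 10⁻³ rad s⁻¹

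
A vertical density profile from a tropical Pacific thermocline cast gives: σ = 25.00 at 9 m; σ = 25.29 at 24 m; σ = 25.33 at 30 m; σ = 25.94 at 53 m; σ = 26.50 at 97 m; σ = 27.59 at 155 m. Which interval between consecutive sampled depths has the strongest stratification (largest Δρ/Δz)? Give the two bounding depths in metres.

30–53 m

Compute the density gradient over each adjacent pair:
  9–24 m: Δρ/Δz = 0.29/15 = 0.019 kg m⁻⁴
  24–30 m: Δρ/Δz = 0.04/6 = 6.7 × 10⁻³ kg m⁻⁴
  30–53 m: Δρ/Δz = 0.61/23 = 0.027 kg m⁻⁴
  53–97 m: Δρ/Δz = 0.56/44 = 0.013 kg m⁻⁴
  97–155 m: Δρ/Δz = 1.09/58 = 0.019 kg m⁻⁴
The largest gradient is in the 30–53 m interval — the pycnocline.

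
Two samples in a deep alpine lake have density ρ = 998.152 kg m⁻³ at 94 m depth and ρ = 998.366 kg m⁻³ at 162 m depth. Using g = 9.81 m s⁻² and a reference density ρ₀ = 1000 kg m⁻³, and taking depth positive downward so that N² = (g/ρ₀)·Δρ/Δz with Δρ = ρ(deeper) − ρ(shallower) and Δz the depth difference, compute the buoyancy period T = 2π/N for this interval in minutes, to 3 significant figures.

18.8 min

Δρ = 998.366 − 998.152 = 0.214 kg m⁻³ over Δz = 162 − 94 = 68 m.
N² = (9.81/1000) × (0.214/68) = 3.0873 × 10⁻⁵ s⁻².
N = √(3.0873 × 10⁻⁵) = 5.5563 × 10⁻³ rad s⁻¹, so T = 2π/N = 1.1308 × 10³ s = 18.847 min ≈ 18.8 min.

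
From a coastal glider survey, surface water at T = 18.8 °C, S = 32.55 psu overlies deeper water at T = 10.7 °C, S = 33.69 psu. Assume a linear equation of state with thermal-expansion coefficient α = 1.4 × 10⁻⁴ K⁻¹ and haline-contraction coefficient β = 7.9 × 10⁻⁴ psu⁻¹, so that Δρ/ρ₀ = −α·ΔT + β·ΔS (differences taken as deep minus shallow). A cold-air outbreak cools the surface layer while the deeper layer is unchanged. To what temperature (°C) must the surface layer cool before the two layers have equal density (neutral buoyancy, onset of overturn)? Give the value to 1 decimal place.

4.3 °C

Neutral buoyancy requires Δρ = 0, i.e. −α(T_deep − T_surf′) + β(S_deep − S_surf) = 0.
T_surf′ = T_deep − (β/α)·ΔS = 10.7 − (7.9 × 10⁻⁴/1.4 × 10⁻⁴)·(+1.14) = 4.267 °C.
Cooling required: 18.8 − (4.267) = 14.533 °C.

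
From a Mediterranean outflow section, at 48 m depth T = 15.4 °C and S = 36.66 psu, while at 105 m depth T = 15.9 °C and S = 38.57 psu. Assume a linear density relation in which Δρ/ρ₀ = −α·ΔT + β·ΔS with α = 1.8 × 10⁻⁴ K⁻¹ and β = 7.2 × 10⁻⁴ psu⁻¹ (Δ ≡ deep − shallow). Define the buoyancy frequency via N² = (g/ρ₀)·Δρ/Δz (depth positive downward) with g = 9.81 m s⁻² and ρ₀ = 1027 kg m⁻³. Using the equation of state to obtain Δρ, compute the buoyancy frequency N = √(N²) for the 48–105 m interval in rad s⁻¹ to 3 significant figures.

0.0149 rad s⁻¹

ΔT = +0.5 K, ΔS = +1.91 psu (deep − shallow).
Δρ/ρ₀ = −αΔT + βΔS = -9.00 × 10⁻⁵ + 1.3752 × 10⁻³ = 1.2852 × 10⁻³, so Δρ ≈ 1.320 kg m⁻³.
N² = (g/ρ₀)·Δρ/Δz = g·(Δρ/ρ₀)/Δz = 9.81 × 1.2852 × 10⁻³ / 57 = 2.2119 × 10⁻⁴ s⁻².
N = √(2.2119 × 10⁻⁴) = 0.014872 rad s⁻¹ ≈ 0.0149 rad s⁻¹.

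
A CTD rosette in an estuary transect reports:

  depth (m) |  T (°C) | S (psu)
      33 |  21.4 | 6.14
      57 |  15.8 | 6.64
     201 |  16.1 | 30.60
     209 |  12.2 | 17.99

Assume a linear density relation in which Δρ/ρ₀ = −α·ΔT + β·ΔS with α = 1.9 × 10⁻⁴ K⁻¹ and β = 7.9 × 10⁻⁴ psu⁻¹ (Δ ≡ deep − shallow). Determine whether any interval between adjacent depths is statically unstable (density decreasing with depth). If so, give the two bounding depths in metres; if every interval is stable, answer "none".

201–209 m

Evaluate Δρ/ρ₀ = −αΔT + βΔS across each adjacent pair:
  33–57 m: −αΔT+βΔS = −(1.9 × 10⁻⁴)(-5.6)+(7.9 × 10⁻⁴)(+0.50) = 1.5 × 10⁻³ → stable
  57–201 m: −αΔT+βΔS = −(1.9 × 10⁻⁴)(+0.3)+(7.9 × 10⁻⁴)(+23.96) = 0.019 → stable
  201–209 m: −αΔT+βΔS = −(1.9 × 10⁻⁴)(-3.9)+(7.9 × 10⁻⁴)(-12.61) = -9.2 × 10⁻³ → UNSTABLE
The 201–209 m interval has Δρ < 0: lighter water underlies denser water.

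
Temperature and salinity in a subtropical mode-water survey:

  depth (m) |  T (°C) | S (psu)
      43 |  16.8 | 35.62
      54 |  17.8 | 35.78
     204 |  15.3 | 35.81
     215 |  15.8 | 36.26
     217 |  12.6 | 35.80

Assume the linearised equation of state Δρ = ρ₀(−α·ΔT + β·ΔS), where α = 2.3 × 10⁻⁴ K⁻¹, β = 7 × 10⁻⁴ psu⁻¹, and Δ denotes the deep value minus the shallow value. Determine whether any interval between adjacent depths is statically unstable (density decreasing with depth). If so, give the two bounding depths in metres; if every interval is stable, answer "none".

43–54 m

Evaluate Δρ/ρ₀ = −αΔT + βΔS across each adjacent pair:
  43–54 m: −αΔT+βΔS = −(2.3 × 10⁻⁴)(+1.0)+(7 × 10⁻⁴)(+0.16) = -1.2 × 10⁻⁴ → UNSTABLE
  54–204 m: −αΔT+βΔS = −(2.3 × 10⁻⁴)(-2.5)+(7 × 10⁻⁴)(+0.03) = 6.0 × 10⁻⁴ → stable
  204–215 m: −αΔT+βΔS = −(2.3 × 10⁻⁴)(+0.5)+(7 × 10⁻⁴)(+0.45) = 2.0 × 10⁻⁴ → stable
  215–217 m: −αΔT+βΔS = −(2.3 × 10⁻⁴)(-3.2)+(7 × 10⁻⁴)(-0.46) = 4.1 × 10⁻⁴ → stable
The 43–54 m interval has Δρ < 0: lighter water underlies denser water.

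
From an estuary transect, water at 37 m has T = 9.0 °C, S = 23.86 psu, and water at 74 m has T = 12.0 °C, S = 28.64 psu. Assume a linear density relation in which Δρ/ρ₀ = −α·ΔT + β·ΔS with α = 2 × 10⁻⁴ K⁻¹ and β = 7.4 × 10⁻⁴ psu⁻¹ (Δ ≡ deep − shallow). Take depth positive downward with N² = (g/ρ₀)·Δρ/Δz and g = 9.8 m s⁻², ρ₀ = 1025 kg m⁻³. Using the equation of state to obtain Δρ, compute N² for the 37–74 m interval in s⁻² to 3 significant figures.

ΔT = +3.0 K, ΔS = +4.78 psu (deep − shallow).
Δρ/ρ₀ = −αΔT + βΔS = -6.00 × 10⁻⁴ + 3.5372 × 10⁻³ = 2.9372 × 10⁻³, so Δρ ≈ 3.011 kg m⁻³.
N² = (g/ρ₀)·Δρ/Δz = g·(Δρ/ρ₀)/Δz = 9.8 × 2.9372 × 10⁻³ / 37 = 7.7796 × 10⁻⁴ s⁻² ≈ 7.78 × 10⁻⁴ s⁻².

7.78 × 10⁻⁴ s⁻²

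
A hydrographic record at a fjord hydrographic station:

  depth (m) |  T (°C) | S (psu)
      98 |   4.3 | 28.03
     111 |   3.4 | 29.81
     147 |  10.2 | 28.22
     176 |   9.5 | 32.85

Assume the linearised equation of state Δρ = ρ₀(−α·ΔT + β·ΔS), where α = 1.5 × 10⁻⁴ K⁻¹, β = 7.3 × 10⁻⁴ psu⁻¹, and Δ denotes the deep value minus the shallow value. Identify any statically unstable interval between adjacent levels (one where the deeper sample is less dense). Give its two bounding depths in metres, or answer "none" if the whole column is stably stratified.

111–147 m

Evaluate Δρ/ρ₀ = −αΔT + βΔS across each adjacent pair:
  98–111 m: −αΔT+βΔS = −(1.5 × 10⁻⁴)(-0.9)+(7.3 × 10⁻⁴)(+1.78) = 1.4 × 10⁻³ → stable
  111–147 m: −αΔT+βΔS = −(1.5 × 10⁻⁴)(+6.8)+(7.3 × 10⁻⁴)(-1.59) = -2.2 × 10⁻³ → UNSTABLE
  147–176 m: −αΔT+βΔS = −(1.5 × 10⁻⁴)(-0.7)+(7.3 × 10⁻⁴)(+4.63) = 3.5 × 10⁻³ → stable
The 111–147 m interval has Δρ < 0: lighter water underlies denser water.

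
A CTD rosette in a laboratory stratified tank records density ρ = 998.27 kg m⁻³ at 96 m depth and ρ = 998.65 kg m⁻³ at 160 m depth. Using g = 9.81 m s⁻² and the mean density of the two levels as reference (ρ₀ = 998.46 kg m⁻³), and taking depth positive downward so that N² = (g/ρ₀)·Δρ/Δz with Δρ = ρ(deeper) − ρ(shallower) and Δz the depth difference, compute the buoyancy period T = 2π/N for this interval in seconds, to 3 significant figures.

Δρ = 998.65 − 998.27 = 0.38 kg m⁻³ over Δz = 160 − 96 = 64 m.
N² = (9.81/998.46) × (0.38/64) = 5.8337 × 10⁻⁵ s⁻².
N = √(5.8337 × 10⁻⁵) = 7.6379 × 10⁻³ rad s⁻¹, so T = 2π/N = 822.63 s ≈ 823 s.

823 s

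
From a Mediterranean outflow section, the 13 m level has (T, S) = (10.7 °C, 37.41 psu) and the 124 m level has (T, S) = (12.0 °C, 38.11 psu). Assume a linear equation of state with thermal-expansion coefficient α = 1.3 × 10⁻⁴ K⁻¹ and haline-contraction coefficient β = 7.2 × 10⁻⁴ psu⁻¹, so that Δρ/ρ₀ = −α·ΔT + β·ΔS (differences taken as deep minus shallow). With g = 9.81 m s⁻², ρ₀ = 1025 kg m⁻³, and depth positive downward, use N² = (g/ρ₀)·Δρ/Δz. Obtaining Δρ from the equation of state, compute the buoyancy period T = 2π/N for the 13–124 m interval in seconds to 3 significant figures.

ΔT = +1.3 K, ΔS = +0.70 psu (deep − shallow).
Δρ/ρ₀ = −αΔT + βΔS = -1.69 × 10⁻⁴ + 5.04 × 10⁻⁴ = 3.35 × 10⁻⁴, so Δρ ≈ 0.3434 kg m⁻³.
N² = (g/ρ₀)·Δρ/Δz = g·(Δρ/ρ₀)/Δz = 9.81 × 3.35 × 10⁻⁴ / 111 = 2.9607 × 10⁻⁵ s⁻².
N = √(2.9607 × 10⁻⁵) = 5.4412 × 10⁻³ rad s⁻¹ → T = 2π/N = 1.1547 × 10³ s ≈ 1.15 × 10³ s.

1.15 × 10³ s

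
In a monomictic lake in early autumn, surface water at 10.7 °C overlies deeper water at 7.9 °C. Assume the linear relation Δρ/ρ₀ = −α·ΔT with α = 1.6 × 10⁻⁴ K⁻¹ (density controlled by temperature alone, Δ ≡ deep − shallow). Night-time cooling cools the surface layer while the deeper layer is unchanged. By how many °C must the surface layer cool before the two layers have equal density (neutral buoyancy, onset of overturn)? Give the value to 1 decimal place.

2.8 °C

With temperature the only control, equal density requires T_surf′ = T_deep.
T_surf′ = 7.9 °C.
Cooling required: 10.7 − 7.9 = 2.8 °C.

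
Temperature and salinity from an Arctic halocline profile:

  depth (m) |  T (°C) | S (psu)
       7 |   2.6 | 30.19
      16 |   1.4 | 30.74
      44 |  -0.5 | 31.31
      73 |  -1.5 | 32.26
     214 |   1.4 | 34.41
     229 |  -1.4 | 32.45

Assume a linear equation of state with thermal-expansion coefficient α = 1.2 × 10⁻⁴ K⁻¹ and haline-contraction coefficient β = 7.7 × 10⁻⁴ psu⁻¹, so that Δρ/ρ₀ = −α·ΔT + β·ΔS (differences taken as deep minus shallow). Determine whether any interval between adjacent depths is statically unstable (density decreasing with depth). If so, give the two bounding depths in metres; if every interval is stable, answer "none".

214–229 m

Evaluate Δρ/ρ₀ = −αΔT + βΔS across each adjacent pair:
  7–16 m: −αΔT+βΔS = −(1.2 × 10⁻⁴)(-1.2)+(7.7 × 10⁻⁴)(+0.55) = 5.7 × 10⁻⁴ → stable
  16–44 m: −αΔT+βΔS = −(1.2 × 10⁻⁴)(-1.9)+(7.7 × 10⁻⁴)(+0.57) = 6.7 × 10⁻⁴ → stable
  44–73 m: −αΔT+βΔS = −(1.2 × 10⁻⁴)(-1.0)+(7.7 × 10⁻⁴)(+0.95) = 8.5 × 10⁻⁴ → stable
  73–214 m: −αΔT+βΔS = −(1.2 × 10⁻⁴)(+2.9)+(7.7 × 10⁻⁴)(+2.15) = 1.3 × 10⁻³ → stable
  214–229 m: −αΔT+βΔS = −(1.2 × 10⁻⁴)(-2.8)+(7.7 × 10⁻⁴)(-1.96) = -1.2 × 10⁻³ → UNSTABLE
The 214–229 m interval has Δρ < 0: lighter water underlies denser water.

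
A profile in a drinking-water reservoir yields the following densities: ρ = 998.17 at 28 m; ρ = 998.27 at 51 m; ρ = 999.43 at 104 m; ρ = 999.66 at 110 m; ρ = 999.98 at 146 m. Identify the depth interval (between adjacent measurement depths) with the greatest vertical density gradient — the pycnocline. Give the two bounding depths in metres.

Compute the density gradient over each adjacent pair:
  28–51 m: Δρ/Δz = 0.10/23 = 4.3 × 10⁻³ kg m⁻⁴
  51–104 m: Δρ/Δz = 1.16/53 = 0.022 kg m⁻⁴
  104–110 m: Δρ/Δz = 0.23/6 = 0.038 kg m⁻⁴
  110–146 m: Δρ/Δz = 0.32/36 = 8.9 × 10⁻³ kg m⁻⁴
The largest gradient is in the 104–110 m interval — the pycnocline.

104–110 m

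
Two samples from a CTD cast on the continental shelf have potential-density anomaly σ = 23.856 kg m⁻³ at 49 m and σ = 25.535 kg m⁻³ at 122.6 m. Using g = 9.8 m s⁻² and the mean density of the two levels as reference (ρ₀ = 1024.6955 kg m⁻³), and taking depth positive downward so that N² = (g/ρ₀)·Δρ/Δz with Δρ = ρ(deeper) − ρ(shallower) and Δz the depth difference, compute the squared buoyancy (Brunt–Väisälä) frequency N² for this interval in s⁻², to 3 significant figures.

Δρ = 1025.535 − 1023.856 = 1.679 kg m⁻³ over Δz = 122.6 − 49 = 73.6 m.
N² = (9.8/1024.6955) × (1.679/73.6) = 2.1817 × 10⁻⁴ s⁻² ≈ 2.18 × 10⁻⁴ s⁻².

2.18 × 10⁻⁴ s⁻²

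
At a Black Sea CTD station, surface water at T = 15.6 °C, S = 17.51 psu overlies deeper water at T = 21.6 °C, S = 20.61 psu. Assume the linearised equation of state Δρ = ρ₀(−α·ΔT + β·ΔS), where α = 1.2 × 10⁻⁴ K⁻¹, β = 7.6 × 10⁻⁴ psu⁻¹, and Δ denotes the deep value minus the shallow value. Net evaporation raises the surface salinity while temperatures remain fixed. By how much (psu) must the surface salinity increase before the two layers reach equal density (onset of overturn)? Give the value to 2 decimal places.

2.15 psu

Neutral buoyancy requires −α(T_deep − T_surf) + β(S_deep − S_surf′) = 0.
S_surf′ = S_deep − (α/β)·ΔT = 20.61 − (1.2 × 10⁻⁴/7.6 × 10⁻⁴)·(+6.0) = 19.6626 psu.
Increase required: 19.6626 − 17.51 = 2.1526 psu.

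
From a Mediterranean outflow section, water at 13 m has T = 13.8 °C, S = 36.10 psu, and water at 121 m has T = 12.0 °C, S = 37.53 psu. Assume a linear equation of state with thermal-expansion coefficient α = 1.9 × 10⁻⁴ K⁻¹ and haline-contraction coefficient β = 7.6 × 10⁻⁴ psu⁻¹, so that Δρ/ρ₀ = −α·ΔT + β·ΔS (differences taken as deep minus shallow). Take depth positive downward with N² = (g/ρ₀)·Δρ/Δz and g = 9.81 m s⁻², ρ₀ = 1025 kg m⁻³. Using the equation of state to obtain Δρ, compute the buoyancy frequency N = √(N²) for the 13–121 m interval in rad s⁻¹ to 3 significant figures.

0.0114 rad s⁻¹

ΔT = -1.8 K, ΔS = +1.43 psu (deep − shallow).
Δρ/ρ₀ = −αΔT + βΔS = 3.42 × 10⁻⁴ + 1.0868 × 10⁻³ = 1.4288 × 10⁻³, so Δρ ≈ 1.465 kg m⁻³.
N² = (g/ρ₀)·Δρ/Δz = g·(Δρ/ρ₀)/Δz = 9.81 × 1.4288 × 10⁻³ / 108 = 1.2978 × 10⁻⁴ s⁻².
N = √(1.2978 × 10⁻⁴) = 0.011392 rad s⁻¹ ≈ 0.0114 rad s⁻¹.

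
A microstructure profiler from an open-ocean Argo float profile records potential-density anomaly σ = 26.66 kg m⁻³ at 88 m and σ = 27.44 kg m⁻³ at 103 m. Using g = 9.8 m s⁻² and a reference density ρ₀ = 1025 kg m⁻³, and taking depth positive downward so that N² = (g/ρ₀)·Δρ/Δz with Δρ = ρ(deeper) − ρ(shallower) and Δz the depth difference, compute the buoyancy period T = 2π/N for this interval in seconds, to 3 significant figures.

Δρ = 1027.44 − 1026.66 = 0.78 kg m⁻³ over Δz = 103 − 88 = 15 m.
N² = (9.8/1025) × (0.78/15) = 4.9717 × 10⁻⁴ s⁻².
N = √(4.9717 × 10⁻⁴) = 0.022297 rad s⁻¹, so T = 2π/N = 281.80 s ≈ 282 s.
A positive N² confirms static stability across the interval.

282 s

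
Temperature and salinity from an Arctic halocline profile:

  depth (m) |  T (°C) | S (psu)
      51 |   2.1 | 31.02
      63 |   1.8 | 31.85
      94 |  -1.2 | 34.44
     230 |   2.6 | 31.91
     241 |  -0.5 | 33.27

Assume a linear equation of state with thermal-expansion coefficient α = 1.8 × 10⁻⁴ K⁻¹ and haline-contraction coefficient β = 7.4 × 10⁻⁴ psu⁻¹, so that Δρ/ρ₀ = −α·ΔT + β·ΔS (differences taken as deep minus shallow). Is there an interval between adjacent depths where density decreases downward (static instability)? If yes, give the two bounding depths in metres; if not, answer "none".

Evaluate Δρ/ρ₀ = −αΔT + βΔS across each adjacent pair:
  51–63 m: −αΔT+βΔS = −(1.8 × 10⁻⁴)(-0.3)+(7.4 × 10⁻⁴)(+0.83) = 6.7 × 10⁻⁴ → stable
  63–94 m: −αΔT+βΔS = −(1.8 × 10⁻⁴)(-3.0)+(7.4 × 10⁻⁴)(+2.59) = 2.5 × 10⁻³ → stable
  94–230 m: −αΔT+βΔS = −(1.8 × 10⁻⁴)(+3.8)+(7.4 × 10⁻⁴)(-2.53) = -2.6 × 10⁻³ → UNSTABLE
  230–241 m: −αΔT+βΔS = −(1.8 × 10⁻⁴)(-3.1)+(7.4 × 10⁻⁴)(+1.36) = 1.6 × 10⁻³ → stable
The 94–230 m interval has Δρ < 0: lighter water underlies denser water.

94–230 m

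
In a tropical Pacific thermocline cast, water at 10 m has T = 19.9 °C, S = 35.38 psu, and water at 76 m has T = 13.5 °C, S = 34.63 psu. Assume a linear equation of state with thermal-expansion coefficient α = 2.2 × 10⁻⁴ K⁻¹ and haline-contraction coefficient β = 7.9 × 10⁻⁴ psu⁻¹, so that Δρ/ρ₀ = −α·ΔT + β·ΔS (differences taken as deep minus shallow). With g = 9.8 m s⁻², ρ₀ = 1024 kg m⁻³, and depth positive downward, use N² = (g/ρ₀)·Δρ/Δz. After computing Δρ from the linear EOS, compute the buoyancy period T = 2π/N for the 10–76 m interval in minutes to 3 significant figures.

9.52 min

ΔT = -6.4 K, ΔS = -0.75 psu (deep − shallow).
Δρ/ρ₀ = −αΔT + βΔS = 1.408 × 10⁻³ − 5.925 × 10⁻⁴ = 8.155 × 10⁻⁴, so Δρ ≈ 0.8351 kg m⁻³.
N² = (g/ρ₀)·Δρ/Δz = g·(Δρ/ρ₀)/Δz = 9.8 × 8.155 × 10⁻⁴ / 66 = 1.2109 × 10⁻⁴ s⁻².
N = √(1.2109 × 10⁻⁴) = 0.011004 rad s⁻¹ → T = 2π/N = 570.99 s = 9.5165 min ≈ 9.52 min.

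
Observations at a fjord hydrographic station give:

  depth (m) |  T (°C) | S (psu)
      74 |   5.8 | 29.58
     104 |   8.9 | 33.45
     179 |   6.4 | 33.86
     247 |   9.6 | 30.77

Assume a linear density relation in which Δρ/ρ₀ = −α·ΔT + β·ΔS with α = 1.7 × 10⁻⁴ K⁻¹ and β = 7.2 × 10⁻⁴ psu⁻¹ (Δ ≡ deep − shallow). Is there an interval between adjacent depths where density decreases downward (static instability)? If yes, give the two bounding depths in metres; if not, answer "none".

179–247 m

Evaluate Δρ/ρ₀ = −αΔT + βΔS across each adjacent pair:
  74–104 m: −αΔT+βΔS = −(1.7 × 10⁻⁴)(+3.1)+(7.2 × 10⁻⁴)(+3.87) = 2.3 × 10⁻³ → stable
  104–179 m: −αΔT+βΔS = −(1.7 × 10⁻⁴)(-2.5)+(7.2 × 10⁻⁴)(+0.41) = 7.2 × 10⁻⁴ → stable
  179–247 m: −αΔT+βΔS = −(1.7 × 10⁻⁴)(+3.2)+(7.2 × 10⁻⁴)(-3.09) = -2.8 × 10⁻³ → UNSTABLE
The 179–247 m interval has Δρ < 0: lighter water underlies denser water.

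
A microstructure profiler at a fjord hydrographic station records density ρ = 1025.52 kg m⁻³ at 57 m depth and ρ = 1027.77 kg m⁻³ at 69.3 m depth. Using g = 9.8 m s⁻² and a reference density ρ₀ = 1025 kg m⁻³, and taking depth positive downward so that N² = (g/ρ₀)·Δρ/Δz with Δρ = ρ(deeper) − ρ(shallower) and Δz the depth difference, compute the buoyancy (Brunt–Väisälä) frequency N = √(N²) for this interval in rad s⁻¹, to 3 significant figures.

0.0418 rad s⁻¹

Δρ = 1027.77 − 1025.52 = 2.25 kg m⁻³ over Δz = 69.3 − 57 = 12.3 m.
N² = (9.8/1025) × (2.25/12.3) = 1.7490 × 10⁻³ s⁻².
N = √(1.7490 × 10⁻³) = 0.041821 rad s⁻¹ ≈ 0.0418 rad s⁻¹.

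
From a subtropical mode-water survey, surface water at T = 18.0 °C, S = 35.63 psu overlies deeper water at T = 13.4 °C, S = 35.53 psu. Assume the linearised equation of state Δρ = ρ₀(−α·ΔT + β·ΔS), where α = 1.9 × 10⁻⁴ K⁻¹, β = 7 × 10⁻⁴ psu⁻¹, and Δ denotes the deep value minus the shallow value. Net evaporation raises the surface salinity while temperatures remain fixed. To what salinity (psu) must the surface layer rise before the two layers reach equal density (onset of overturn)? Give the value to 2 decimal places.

Neutral buoyancy requires −α(T_deep − T_surf) + β(S_deep − S_surf′) = 0.
S_surf′ = S_deep − (α/β)·ΔT = 35.53 − (1.9 × 10⁻⁴/7 × 10⁻⁴)·(-4.6) = 36.7786 psu.
Increase required: 36.7786 − 35.63 = 1.1486 psu.

36.78 psu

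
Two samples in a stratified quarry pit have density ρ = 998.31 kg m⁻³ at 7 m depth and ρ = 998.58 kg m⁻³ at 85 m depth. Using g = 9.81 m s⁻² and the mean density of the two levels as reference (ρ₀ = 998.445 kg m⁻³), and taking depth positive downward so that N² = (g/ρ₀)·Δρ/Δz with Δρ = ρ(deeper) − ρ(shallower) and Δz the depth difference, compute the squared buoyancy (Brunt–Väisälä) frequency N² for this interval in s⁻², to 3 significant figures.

3.40 × 10⁻⁵ s⁻²

Δρ = 998.58 − 998.31 = 0.27 kg m⁻³ over Δz = 85 − 7 = 78 m.
N² = (9.81/998.445) × (0.27/78) = 3.4011 × 10⁻⁵ s⁻² ≈ 3.40 × 10⁻⁵ s⁻².
N² > 0, so the interval is statically stable.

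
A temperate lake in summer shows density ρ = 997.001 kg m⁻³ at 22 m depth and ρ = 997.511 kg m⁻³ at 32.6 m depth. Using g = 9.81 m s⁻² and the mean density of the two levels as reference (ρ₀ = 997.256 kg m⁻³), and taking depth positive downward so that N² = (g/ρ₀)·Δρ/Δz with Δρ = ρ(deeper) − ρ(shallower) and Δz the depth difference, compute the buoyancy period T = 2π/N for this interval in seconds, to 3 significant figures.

289 s

Δρ = 997.511 − 997.001 = 0.510 kg m⁻³ over Δz = 32.6 − 22 = 10.6 m.
N² = (9.81/997.256) × (0.510/10.6) = 4.7329 × 10⁻⁴ s⁻².
N = √(4.7329 × 10⁻⁴) = 0.021755 rad s⁻¹, so T = 2π/N = 288.82 s ≈ 289 s.
Since Δρ > 0 the layer is stably stratified.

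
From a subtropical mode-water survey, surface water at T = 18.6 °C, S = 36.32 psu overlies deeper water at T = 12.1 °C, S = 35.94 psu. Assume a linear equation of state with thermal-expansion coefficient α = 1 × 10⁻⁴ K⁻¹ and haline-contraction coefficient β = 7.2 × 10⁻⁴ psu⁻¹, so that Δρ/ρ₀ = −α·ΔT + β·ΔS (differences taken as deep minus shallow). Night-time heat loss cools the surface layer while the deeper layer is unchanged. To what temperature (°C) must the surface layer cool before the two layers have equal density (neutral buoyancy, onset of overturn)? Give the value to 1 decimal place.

Neutral buoyancy requires Δρ = 0, i.e. −α(T_deep − T_surf′) + β(S_deep − S_surf) = 0.
T_surf′ = T_deep − (β/α)·ΔS = 12.1 − (7.2 × 10⁻⁴/1 × 10⁻⁴)·(-0.38) = 14.836 °C.
Cooling required: 18.6 − (14.836) = 3.764 °C.

14.8 °C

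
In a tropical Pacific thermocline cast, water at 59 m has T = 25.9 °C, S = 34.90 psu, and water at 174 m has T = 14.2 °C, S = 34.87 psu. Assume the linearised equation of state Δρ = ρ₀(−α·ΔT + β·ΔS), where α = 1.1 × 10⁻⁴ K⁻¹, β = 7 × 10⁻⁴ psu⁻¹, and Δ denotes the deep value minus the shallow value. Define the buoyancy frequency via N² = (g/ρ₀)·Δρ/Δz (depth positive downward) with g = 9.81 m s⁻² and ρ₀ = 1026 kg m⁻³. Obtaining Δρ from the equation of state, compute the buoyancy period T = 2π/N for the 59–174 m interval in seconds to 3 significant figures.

ΔT = -11.7 K, ΔS = -0.03 psu (deep − shallow).
Δρ/ρ₀ = −αΔT + βΔS = 1.287 × 10⁻³ − 2.10 × 10⁻⁵ = 1.266 × 10⁻³, so Δρ ≈ 1.299 kg m⁻³.
N² = (g/ρ₀)·Δρ/Δz = g·(Δρ/ρ₀)/Δz = 9.81 × 1.266 × 10⁻³ / 115 = 1.0800 × 10⁻⁴ s⁻².
N = √(1.0800 × 10⁻⁴) = 0.010392 rad s⁻¹ → T = 2π/N = 604.62 s ≈ 605 s.

605 s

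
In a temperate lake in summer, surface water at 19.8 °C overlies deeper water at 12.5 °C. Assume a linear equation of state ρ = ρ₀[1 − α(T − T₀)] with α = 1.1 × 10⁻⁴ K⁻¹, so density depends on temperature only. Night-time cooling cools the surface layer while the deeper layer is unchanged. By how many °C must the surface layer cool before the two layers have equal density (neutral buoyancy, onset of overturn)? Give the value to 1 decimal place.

7.3 °C

With temperature the only control, equal density requires T_surf′ = T_deep.
T_surf′ = 12.5 °C.
Cooling required: 19.8 − 12.5 = 7.3 °C.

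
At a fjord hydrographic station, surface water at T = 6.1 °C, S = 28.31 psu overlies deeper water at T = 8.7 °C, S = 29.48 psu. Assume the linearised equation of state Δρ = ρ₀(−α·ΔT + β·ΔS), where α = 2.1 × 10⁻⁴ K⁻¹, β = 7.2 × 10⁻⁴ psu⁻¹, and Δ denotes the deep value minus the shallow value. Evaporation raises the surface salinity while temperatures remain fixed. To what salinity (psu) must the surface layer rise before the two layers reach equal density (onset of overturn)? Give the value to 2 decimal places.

Neutral buoyancy requires −α(T_deep − T_surf) + β(S_deep − S_surf′) = 0.
S_surf′ = S_deep − (α/β)·ΔT = 29.48 − (2.1 × 10⁻⁴/7.2 × 10⁻⁴)·(+2.6) = 28.7217 psu.
Increase required: 28.7217 − 28.31 = 0.4117 psu.

28.72 psu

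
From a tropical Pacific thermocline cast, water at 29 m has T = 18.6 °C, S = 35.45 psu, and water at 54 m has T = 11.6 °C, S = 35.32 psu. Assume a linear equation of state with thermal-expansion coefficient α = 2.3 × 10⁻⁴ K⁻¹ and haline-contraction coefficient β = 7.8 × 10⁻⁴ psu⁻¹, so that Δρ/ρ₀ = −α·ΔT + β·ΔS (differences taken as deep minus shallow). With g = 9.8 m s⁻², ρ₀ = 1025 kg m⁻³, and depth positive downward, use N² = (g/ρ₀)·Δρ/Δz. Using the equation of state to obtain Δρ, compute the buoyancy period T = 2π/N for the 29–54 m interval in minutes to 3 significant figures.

4.31 min

ΔT = -7.0 K, ΔS = -0.13 psu (deep − shallow).
Δρ/ρ₀ = −αΔT + βΔS = 1.61 × 10⁻³ − 1.014 × 10⁻⁴ = 1.5086 × 10⁻³, so Δρ ≈ 1.546 kg m⁻³.
N² = (g/ρ₀)·Δρ/Δz = g·(Δρ/ρ₀)/Δz = 9.8 × 1.5086 × 10⁻³ / 25 = 5.9137 × 10⁻⁴ s⁻².
N = √(5.9137 × 10⁻⁴) = 0.024318 rad s⁻¹ → T = 2π/N = 258.38 s = 4.3063 min ≈ 4.31 min.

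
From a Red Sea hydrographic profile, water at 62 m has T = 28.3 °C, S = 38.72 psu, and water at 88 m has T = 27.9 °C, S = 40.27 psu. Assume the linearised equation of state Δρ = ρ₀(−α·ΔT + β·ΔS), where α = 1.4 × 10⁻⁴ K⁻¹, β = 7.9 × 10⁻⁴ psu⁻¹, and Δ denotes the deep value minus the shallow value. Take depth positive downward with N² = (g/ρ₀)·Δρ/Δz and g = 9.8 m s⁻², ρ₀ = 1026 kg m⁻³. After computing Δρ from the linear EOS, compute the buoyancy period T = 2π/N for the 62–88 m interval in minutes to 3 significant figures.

ΔT = -0.4 K, ΔS = +1.55 psu (deep − shallow).
Δρ/ρ₀ = −αΔT + βΔS = 5.60 × 10⁻⁵ + 1.2245 × 10⁻³ = 1.2805 × 10⁻³, so Δρ ≈ 1.314 kg m⁻³.
N² = (g/ρ₀)·Δρ/Δz = g·(Δρ/ρ₀)/Δz = 9.8 × 1.2805 × 10⁻³ / 26 = 4.8265 × 10⁻⁴ s⁻².
N = √(4.8265 × 10⁻⁴) = 0.021969 rad s⁻¹ → T = 2π/N = 286.00 s = 4.7667 min ≈ 4.77 min.

4.77 min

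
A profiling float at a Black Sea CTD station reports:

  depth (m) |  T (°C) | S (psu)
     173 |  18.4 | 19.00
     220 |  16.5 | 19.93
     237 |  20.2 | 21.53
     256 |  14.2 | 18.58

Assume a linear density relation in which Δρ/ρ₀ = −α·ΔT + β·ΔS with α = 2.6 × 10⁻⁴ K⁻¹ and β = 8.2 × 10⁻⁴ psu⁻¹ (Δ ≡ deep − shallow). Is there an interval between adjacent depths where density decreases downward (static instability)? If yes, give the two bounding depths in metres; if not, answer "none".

237–256 m

Evaluate Δρ/ρ₀ = −αΔT + βΔS across each adjacent pair:
  173–220 m: −αΔT+βΔS = −(2.6 × 10⁻⁴)(-1.9)+(8.2 × 10⁻⁴)(+0.93) = 1.3 × 10⁻³ → stable
  220–237 m: −αΔT+βΔS = −(2.6 × 10⁻⁴)(+3.7)+(8.2 × 10⁻⁴)(+1.60) = 3.5 × 10⁻⁴ → stable
  237–256 m: −αΔT+βΔS = −(2.6 × 10⁻⁴)(-6.0)+(8.2 × 10⁻⁴)(-2.95) = -8.6 × 10⁻⁴ → UNSTABLE
The 237–256 m interval has Δρ < 0: lighter water underlies denser water.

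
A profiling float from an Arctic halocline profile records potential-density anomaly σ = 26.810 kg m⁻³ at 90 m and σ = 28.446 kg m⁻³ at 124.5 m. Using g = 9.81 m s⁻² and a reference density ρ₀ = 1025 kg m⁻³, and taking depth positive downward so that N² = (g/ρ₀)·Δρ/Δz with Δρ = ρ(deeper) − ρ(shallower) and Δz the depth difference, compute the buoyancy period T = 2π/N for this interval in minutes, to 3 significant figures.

4.92 min

Δρ = 1028.446 − 1026.810 = 1.636 kg m⁻³ over Δz = 124.5 − 90 = 34.5 m.
N² = (9.81/1025) × (1.636/34.5) = 4.5385 × 10⁻⁴ s⁻².
N = √(4.5385 × 10⁻⁴) = 0.021304 rad s⁻¹, so T = 2π/N = 294.93 s = 4.9155 min ≈ 4.92 min.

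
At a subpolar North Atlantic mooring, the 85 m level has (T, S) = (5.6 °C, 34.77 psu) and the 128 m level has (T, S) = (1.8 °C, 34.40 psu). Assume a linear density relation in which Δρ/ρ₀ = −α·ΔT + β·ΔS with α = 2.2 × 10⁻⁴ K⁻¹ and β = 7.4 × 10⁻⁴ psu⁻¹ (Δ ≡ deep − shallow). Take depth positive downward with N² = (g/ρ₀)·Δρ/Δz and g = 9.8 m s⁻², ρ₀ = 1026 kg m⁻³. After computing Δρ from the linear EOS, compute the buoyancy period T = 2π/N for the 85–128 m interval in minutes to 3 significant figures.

9.25 min

ΔT = -3.8 K, ΔS = -0.37 psu (deep − shallow).
Δρ/ρ₀ = −αΔT + βΔS = 8.36 × 10⁻⁴ − 2.738 × 10⁻⁴ = 5.622 × 10⁻⁴, so Δρ ≈ 0.5768 kg m⁻³.
N² = (g/ρ₀)·Δρ/Δz = g·(Δρ/ρ₀)/Δz = 9.8 × 5.622 × 10⁻⁴ / 43 = 1.2813 × 10⁻⁴ s⁻².
N = √(1.2813 × 10⁻⁴) = 0.011319 rad s⁻¹ → T = 2π/N = 555.10 s = 9.2517 min ≈ 9.25 min.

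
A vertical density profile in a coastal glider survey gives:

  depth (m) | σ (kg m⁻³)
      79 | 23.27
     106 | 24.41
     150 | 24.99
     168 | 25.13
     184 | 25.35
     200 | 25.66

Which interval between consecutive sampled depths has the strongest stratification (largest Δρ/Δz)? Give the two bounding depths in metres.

Compute the density gradient over each adjacent pair:
  79–106 m: Δρ/Δz = 1.14/27 = 0.042 kg m⁻⁴
  106–150 m: Δρ/Δz = 0.58/44 = 0.013 kg m⁻⁴
  150–168 m: Δρ/Δz = 0.14/18 = 7.8 × 10⁻³ kg m⁻⁴
  168–184 m: Δρ/Δz = 0.22/16 = 0.014 kg m⁻⁴
  184–200 m: Δρ/Δz = 0.31/16 = 0.019 kg m⁻⁴
The largest gradient is in the 79–106 m interval — the pycnocline.

79–106 m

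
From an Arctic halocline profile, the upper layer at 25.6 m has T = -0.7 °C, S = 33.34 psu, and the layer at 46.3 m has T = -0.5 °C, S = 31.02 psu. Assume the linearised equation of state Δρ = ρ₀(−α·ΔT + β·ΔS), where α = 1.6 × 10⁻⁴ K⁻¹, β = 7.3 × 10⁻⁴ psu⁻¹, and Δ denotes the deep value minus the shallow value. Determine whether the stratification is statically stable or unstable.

ΔT = -0.5 − -0.7 = +0.2 K and ΔS = 31.02 − 33.34 = -2.32 psu (deep − shallow).
−αΔT = -3.20 × 10⁻⁵; βΔS = -1.6936 × 10⁻³; sum Δρ/ρ₀ = -1.7256 × 10⁻³.
Δρ/ρ₀ < 0, so Δρ < 0: deeper water is lighter → statically unstable; the column would overturn.

unstable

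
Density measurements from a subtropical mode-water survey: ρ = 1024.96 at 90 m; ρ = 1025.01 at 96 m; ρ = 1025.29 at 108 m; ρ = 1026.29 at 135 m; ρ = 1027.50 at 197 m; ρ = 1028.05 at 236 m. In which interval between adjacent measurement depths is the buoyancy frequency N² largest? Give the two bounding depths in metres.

108–135 m

Compute the density gradient over each adjacent pair:
  90–96 m: Δρ/Δz = 0.05/6 = 8.3 × 10⁻³ kg m⁻⁴
  96–108 m: Δρ/Δz = 0.28/12 = 0.023 kg m⁻⁴
  108–135 m: Δρ/Δz = 1.00/27 = 0.037 kg m⁻⁴
  135–197 m: Δρ/Δz = 1.21/62 = 0.020 kg m⁻⁴
  197–236 m: Δρ/Δz = 0.55/39 = 0.014 kg m⁻⁴
The largest gradient is in the 108–135 m interval — the pycnocline.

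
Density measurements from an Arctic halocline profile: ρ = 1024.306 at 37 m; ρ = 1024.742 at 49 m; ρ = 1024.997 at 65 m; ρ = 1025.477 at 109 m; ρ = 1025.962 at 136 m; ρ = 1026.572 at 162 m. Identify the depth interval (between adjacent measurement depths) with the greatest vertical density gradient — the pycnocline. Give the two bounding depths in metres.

Compute the density gradient over each adjacent pair:
  37–49 m: Δρ/Δz = 0.436/12 = 0.036 kg m⁻⁴
  49–65 m: Δρ/Δz = 0.255/16 = 0.016 kg m⁻⁴
  65–109 m: Δρ/Δz = 0.480/44 = 0.011 kg m⁻⁴
  109–136 m: Δρ/Δz = 0.485/27 = 0.018 kg m⁻⁴
  136–162 m: Δρ/Δz = 0.610/26 = 0.023 kg m⁻⁴
The largest gradient is in the 37–49 m interval — the pycnocline.

37–49 m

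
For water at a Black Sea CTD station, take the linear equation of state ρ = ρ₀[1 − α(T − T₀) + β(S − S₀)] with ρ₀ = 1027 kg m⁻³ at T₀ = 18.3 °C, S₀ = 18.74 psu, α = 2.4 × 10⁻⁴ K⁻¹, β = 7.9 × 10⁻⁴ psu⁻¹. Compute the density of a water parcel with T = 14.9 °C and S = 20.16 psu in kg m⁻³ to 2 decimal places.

T − T₀ = -3.4 K, S − S₀ = +1.42 psu.
Bracket = 1 − α·(-3.4) + β·(+1.42) = 1 + (1.9378 × 10⁻³) = 1.0019378.
ρ = 1027 × 1.0019378 = 1028.99 kg m⁻³.

1028.99 kg m⁻³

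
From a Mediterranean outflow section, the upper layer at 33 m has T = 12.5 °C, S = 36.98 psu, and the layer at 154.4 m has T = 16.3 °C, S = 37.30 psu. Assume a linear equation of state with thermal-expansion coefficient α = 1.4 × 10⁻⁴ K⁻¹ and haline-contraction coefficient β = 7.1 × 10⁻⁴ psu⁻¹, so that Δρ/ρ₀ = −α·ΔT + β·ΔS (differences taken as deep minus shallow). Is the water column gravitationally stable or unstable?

ΔT = 16.3 − 12.5 = +3.8 K and ΔS = 37.30 − 36.98 = +0.32 psu (deep − shallow).
−αΔT = -5.32 × 10⁻⁴; βΔS = 2.272 × 10⁻⁴; sum Δρ/ρ₀ = -3.048 × 10⁻⁴.
Δρ/ρ₀ < 0, so Δρ < 0: deeper water is lighter → statically unstable; the column would overturn.

unstable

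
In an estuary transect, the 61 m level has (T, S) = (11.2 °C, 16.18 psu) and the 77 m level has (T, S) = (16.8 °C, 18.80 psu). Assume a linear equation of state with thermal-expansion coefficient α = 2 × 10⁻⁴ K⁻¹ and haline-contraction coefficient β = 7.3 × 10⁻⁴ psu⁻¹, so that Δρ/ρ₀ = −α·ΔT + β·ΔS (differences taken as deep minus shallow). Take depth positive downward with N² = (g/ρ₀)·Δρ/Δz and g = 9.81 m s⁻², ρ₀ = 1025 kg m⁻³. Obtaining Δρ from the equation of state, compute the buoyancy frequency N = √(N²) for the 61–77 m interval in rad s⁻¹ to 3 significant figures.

0.0220 rad s⁻¹

ΔT = +5.6 K, ΔS = +2.62 psu (deep − shallow).
Δρ/ρ₀ = −αΔT + βΔS = -1.12 × 10⁻³ + 1.9126 × 10⁻³ = 7.926 × 10⁻⁴, so Δρ ≈ 0.8124 kg m⁻³.
N² = (g/ρ₀)·Δρ/Δz = g·(Δρ/ρ₀)/Δz = 9.81 × 7.926 × 10⁻⁴ / 16 = 4.8596 × 10⁻⁴ s⁻².
N = √(4.8596 × 10⁻⁴) = 0.022045 rad s⁻¹ ≈ 0.0220 rad s⁻¹.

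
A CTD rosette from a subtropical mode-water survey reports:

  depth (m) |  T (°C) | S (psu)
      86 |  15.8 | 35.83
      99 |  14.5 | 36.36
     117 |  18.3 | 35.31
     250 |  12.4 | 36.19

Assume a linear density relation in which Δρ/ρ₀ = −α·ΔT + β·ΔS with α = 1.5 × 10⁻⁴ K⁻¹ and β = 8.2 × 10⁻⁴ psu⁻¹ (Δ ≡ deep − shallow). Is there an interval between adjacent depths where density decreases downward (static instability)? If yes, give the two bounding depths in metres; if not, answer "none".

99–117 m

Evaluate Δρ/ρ₀ = −αΔT + βΔS across each adjacent pair:
  86–99 m: −αΔT+βΔS = −(1.5 × 10⁻⁴)(-1.3)+(8.2 × 10⁻⁴)(+0.53) = 6.3 × 10⁻⁴ → stable
  99–117 m: −αΔT+βΔS = −(1.5 × 10⁻⁴)(+3.8)+(8.2 × 10⁻⁴)(-1.05) = -1.4 × 10⁻³ → UNSTABLE
  117–250 m: −αΔT+βΔS = −(1.5 × 10⁻⁴)(-5.9)+(8.2 × 10⁻⁴)(+0.88) = 1.6 × 10⁻³ → stable
The 99–117 m interval has Δρ < 0: lighter water underlies denser water.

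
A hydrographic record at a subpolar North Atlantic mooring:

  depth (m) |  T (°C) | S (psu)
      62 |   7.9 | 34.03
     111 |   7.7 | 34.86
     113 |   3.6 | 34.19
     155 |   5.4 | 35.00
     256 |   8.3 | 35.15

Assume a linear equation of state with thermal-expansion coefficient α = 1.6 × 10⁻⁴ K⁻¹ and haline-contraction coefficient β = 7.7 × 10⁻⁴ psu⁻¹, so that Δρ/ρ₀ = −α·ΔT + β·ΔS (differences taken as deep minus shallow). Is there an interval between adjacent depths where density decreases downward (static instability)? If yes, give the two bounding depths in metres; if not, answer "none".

155–256 m

Evaluate Δρ/ρ₀ = −αΔT + βΔS across each adjacent pair:
  62–111 m: −αΔT+βΔS = −(1.6 × 10⁻⁴)(-0.2)+(7.7 × 10⁻⁴)(+0.83) = 6.7 × 10⁻⁴ → stable
  111–113 m: −αΔT+βΔS = −(1.6 × 10⁻⁴)(-4.1)+(7.7 × 10⁻⁴)(-0.67) = 1.4 × 10⁻⁴ → stable
  113–155 m: −αΔT+βΔS = −(1.6 × 10⁻⁴)(+1.8)+(7.7 × 10⁻⁴)(+0.81) = 3.4 × 10⁻⁴ → stable
  155–256 m: −αΔT+βΔS = −(1.6 × 10⁻⁴)(+2.9)+(7.7 × 10⁻⁴)(+0.15) = -3.5 × 10⁻⁴ → UNSTABLE
The 155–256 m interval has Δρ < 0: lighter water underlies denser water.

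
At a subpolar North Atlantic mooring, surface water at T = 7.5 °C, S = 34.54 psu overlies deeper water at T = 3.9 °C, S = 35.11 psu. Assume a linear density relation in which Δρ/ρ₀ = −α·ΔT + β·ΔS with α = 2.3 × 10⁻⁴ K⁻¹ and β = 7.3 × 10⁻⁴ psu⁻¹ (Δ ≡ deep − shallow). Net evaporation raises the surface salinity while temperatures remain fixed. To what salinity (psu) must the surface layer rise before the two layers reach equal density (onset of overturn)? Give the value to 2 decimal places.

36.24 psu

Neutral buoyancy requires −α(T_deep − T_surf) + β(S_deep − S_surf′) = 0.
S_surf′ = S_deep − (α/β)·ΔT = 35.11 − (2.3 × 10⁻⁴/7.3 × 10⁻⁴)·(-3.6) = 36.2442 psu.
Increase required: 36.2442 − 34.54 = 1.7042 psu.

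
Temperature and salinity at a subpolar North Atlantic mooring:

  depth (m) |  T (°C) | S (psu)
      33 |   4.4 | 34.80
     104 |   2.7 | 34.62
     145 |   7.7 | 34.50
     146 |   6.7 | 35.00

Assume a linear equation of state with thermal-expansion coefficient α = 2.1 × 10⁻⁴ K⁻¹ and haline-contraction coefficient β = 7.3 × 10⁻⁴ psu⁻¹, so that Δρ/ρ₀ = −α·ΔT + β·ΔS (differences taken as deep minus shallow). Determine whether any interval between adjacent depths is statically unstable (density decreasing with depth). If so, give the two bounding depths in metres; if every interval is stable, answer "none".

Evaluate Δρ/ρ₀ = −αΔT + βΔS across each adjacent pair:
  33–104 m: −αΔT+βΔS = −(2.1 × 10⁻⁴)(-1.7)+(7.3 × 10⁻⁴)(-0.18) = 2.3 × 10⁻⁴ → stable
  104–145 m: −αΔT+βΔS = −(2.1 × 10⁻⁴)(+5.0)+(7.3 × 10⁻⁴)(-0.12) = -1.1 × 10⁻³ → UNSTABLE
  145–146 m: −αΔT+βΔS = −(2.1 × 10⁻⁴)(-1.0)+(7.3 × 10⁻⁴)(+0.50) = 5.7 × 10⁻⁴ → stable
The 104–145 m interval has Δρ < 0: lighter water underlies denser water.

104–145 m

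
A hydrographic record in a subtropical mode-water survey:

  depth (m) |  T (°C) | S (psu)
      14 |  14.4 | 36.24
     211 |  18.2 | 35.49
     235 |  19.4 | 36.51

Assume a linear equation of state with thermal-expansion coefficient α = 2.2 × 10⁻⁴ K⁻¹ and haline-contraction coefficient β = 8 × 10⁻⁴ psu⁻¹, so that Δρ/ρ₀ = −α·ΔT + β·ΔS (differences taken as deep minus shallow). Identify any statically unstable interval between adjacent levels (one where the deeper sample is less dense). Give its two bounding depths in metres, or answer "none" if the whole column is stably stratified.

Evaluate Δρ/ρ₀ = −αΔT + βΔS across each adjacent pair:
  14–211 m: −αΔT+βΔS = −(2.2 × 10⁻⁴)(+3.8)+(8 × 10⁻⁴)(-0.75) = -1.4 × 10⁻³ → UNSTABLE
  211–235 m: −αΔT+βΔS = −(2.2 × 10⁻⁴)(+1.2)+(8 × 10⁻⁴)(+1.02) = 5.5 × 10⁻⁴ → stable
The 14–211 m interval has Δρ < 0: lighter water underlies denser water.

14–211 m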